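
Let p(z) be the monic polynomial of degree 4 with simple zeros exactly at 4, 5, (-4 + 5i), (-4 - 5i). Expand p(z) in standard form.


The polynomial is p(z) = ∏_{α ∈ S} (z − α), where S = {4, 5, (-4 + 5i), (-4 - 5i)}.
Expanding the product yields: p(z) = z^4 -z^3 -11·z^2 -209·z + 820.
Note conjugate pairs combine to real quadratics: (z − (-4+5i))(z − (-4−5i)) = z² + 8z + 41.
The resulting polynomial has degree 4 and real coefficients as required.

p(z) = z^4 -z^3 -11·z^2 -209·z + 820.


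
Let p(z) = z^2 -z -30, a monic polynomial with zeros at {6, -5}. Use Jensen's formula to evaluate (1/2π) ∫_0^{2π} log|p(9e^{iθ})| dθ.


Zeros: -5, 6; r = 9.
Inside |z| < r: -5, 6. Outside (|z| ≥ r): ∅.
p(0) = -30, so log|p(0)| = log(30) = 3.4012.
Apply Jensen: I(r) = log|p(0)| + Σ_k log(r/|z_k|), summed over zeros inside |z| < r.
  log(r/|z_k|) for z_k = 6: log(9/6) = 0.4055
  log(r/|z_k|) for z_k = -5: log(9/5) = 0.5878
Sum over inside zeros: 0.9933.
I(r) = log|p(0)| + (inside sum) = 3.4012 + 0.9933 = 4.3944.
Closed form (all zeros inside, monic): I(r) = n·log(r) = 2·log(9) = 4.3944. ✓

I(r) ≈ 4.3944.


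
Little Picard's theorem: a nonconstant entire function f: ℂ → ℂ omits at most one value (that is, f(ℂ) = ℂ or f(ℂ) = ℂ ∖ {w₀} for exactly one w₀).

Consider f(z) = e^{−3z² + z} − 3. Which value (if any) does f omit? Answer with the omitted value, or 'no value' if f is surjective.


Little Picard bounds the complement of f(ℂ) to at most one point.
The exponent g(z) = −3z² + z is a nonconstant polynomial, hence surjective onto ℂ. So e^{g(z)} takes every value in {e^w : w ∈ ℂ} = ℂ ∖ {0}. Adding -3 shifts the range to ℂ ∖ {-3}. f omits exactly -3.

Omitted value: -3.


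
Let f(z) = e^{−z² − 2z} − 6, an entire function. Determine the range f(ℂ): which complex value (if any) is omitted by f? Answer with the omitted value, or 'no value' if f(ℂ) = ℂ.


Little Picard bounds the complement of f(ℂ) to at most one point.
The exponent g(z) = −z² − 2z is a nonconstant polynomial, hence surjective onto ℂ. So e^{g(z)} takes every value in {e^w : w ∈ ℂ} = ℂ ∖ {0}. Adding -6 shifts the range to ℂ ∖ {-6}. f omits exactly -6.

Omitted value: -6.


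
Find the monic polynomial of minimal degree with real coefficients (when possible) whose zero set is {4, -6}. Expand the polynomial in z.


The polynomial is p(z) = ∏_{α ∈ S} (z − α), where S = {4, -6}.
Expanding the product yields: p(z) = z^2 + 2·z -24.
The resulting polynomial has degree 2 and real coefficients as required.

p(z) = z^2 + 2·z -24.


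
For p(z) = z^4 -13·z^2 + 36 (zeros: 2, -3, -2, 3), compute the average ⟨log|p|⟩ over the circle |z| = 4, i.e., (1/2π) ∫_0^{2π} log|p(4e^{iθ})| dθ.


Zeros: -3, -2, 2, 3; r = 4.
Inside |z| < r: -3, -2, 2, 3. Outside (|z| ≥ r): ∅.
p(0) = 36, so log|p(0)| = log(36) = 3.5835.
Apply Jensen: I(r) = log|p(0)| + Σ_k log(r/|z_k|), summed over zeros inside |z| < r.
  log(r/|z_k|) for z_k = 2: log(4/2) = 0.6931
  log(r/|z_k|) for z_k = -3: log(4/3) = 0.2877
  log(r/|z_k|) for z_k = -2: log(4/2) = 0.6931
  log(r/|z_k|) for z_k = 3: log(4/3) = 0.2877
Sum over inside zeros: 1.9617.
I(r) = log|p(0)| + (inside sum) = 3.5835 + 1.9617 = 5.5452.
Closed form (all zeros inside, monic): I(r) = n·log(r) = 4·log(4) = 5.5452. ✓

I(r) ≈ 5.5452.


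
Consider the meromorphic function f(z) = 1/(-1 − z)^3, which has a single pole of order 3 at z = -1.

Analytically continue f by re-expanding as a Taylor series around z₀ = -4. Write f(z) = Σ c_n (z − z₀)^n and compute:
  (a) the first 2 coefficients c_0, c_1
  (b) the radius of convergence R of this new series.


Let w = z − z₀, so z = z₀ + w.
Then -1 − z = -1 − (z₀ + w) = (-1 − z₀) − w = 3 − w.
f(z) = 1/(3 − w)^3 = (1/(3)^3) · (1 − w/(3))^{−3}.
By the binomial series (1−u)^{−3} = Σ_{n≥0} C(n+2, 2) u^n for |u|<1, with u = w/(3):
  c_n = C(n+2, 2) / (3)^(n+3).
  c_0 = 1/(3)^3 = 1/27.
  c_1 = 3/(3)^4 = 1/27.
The series is valid for |w/d| < 1, i.e. |z − z₀| < |d|.
Radius of convergence: R = |-1 − z₀| = |3| = 3 (distance from z₀ to the singularity z = -1).

c_0 = 1/27, c_1 = 1/27; R = 3.


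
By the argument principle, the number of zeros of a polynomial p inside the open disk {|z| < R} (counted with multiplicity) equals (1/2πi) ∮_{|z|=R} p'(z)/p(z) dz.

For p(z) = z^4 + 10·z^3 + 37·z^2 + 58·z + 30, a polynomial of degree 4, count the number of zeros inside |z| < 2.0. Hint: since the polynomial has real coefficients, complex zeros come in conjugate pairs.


The zeros of p are: -1, -3, (-3 + 1i), (-3 - 1i).
Their magnitudes are: 1, 3, 3.162, 3.162.
Zeros with |z| < R = 2.0: -1.
Count = 1.
By the argument principle, (1/2πi) ∮_{|z|=R} p'(z)/p(z) dz equals exactly this count.

Number of zeros inside |z| < 2.0: 1.


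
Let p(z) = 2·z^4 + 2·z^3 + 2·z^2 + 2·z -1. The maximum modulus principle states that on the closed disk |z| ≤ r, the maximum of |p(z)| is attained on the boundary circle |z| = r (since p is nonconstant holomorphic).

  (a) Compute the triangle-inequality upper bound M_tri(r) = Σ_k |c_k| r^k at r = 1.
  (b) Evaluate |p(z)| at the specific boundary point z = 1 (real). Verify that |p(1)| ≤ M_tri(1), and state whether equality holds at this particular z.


Coefficients: c_0 = -1, c_1 = 2, c_2 = 2, c_3 = 2, c_4 = 2. Radius r = 1.
Part (a). Triangle bound: M_tri(r) = Σ_k |c_k| r^k
  = |-1|·1^0 + |2|·1^1 + |2|·1^2 + |2|·1^3 + |2|·1^4
  = 1 + 2 + 2 + 2 + 2 = 9.
This bounds M(r) := max_{|z|=r} |p(z)| from above; equality holds iff all terms c_k z^k can be made to align in phase at a single z on |z|=r.
Part (b). At z = 1 (real, on the circle |z| = r):
  p(1) = (-1)·1^0 + (2)·1^1 + (2)·1^2 + (2)·1^3 + (2)·1^4 = 7.
  |p(1)| = 7.
Check: |p(1)| = 7 ≤ 9 = M_tri(1). ✓ Equality does not hold at z = 1 (the coefficients have mixed signs, so the terms do not all align in phase there).

M_tri(1) = 9; |p(1)| = 7; equality at z=1: no.


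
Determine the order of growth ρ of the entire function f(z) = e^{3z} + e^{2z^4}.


Each summand is entire of order 1 and 4 respectively (as in the single-exponential case). The order of a sum is at most the max of the orders, so ρ ≤ 4. For the lower bound: on |z|=r choose arg z so that 2z^4 is real positive; then |e^{2z^4}| = e^{2r^4} while |e^{3z}| ≤ e^{3r^1} = o(e^{2r^4}). So |f| ≥ e^{2r^4}(1 − o(1)) and ρ ≥ 4. Hence ρ = max(1, 4) = 4.
Therefore ρ = 4.

Order ρ = 4.


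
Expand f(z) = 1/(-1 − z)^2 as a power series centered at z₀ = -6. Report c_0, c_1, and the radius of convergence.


Let w = z − z₀, so z = z₀ + w.
Then -1 − z = -1 − (z₀ + w) = (-1 − z₀) − w = 5 − w.
f(z) = 1/(5 − w)^2 = (1/(5)^2) · (1 − w/(5))^{−2}.
By the binomial series (1−u)^{−2} = Σ_{n≥0} C(n+1, 1) u^n for |u|<1, with u = w/(5):
  c_n = C(n+1, 1) / (5)^(n+2).
  c_0 = 1/(5)^2 = 1/25.
  c_1 = 2/(5)^3 = 2/125.
The series is valid for |w/d| < 1, i.e. |z − z₀| < |d|.
Radius of convergence: R = |-1 − z₀| = |5| = 5 (distance from z₀ to the singularity z = -1).

c_0 = 1/25, c_1 = 2/125; R = 5.


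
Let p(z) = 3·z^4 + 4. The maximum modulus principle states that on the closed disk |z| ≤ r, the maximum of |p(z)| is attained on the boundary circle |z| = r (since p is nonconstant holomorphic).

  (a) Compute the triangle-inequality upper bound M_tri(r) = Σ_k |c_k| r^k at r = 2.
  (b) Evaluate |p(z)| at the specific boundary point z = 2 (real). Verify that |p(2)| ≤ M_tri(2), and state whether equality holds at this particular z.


Coefficients: c_0 = 4, c_1 = 0, c_2 = 0, c_3 = 0, c_4 = 3. Radius r = 2.
Part (a). Triangle bound: M_tri(r) = Σ_k |c_k| r^k
  = |4|·2^0 + |0|·2^1 + |0|·2^2 + |0|·2^3 + |3|·2^4
  = 4 + 0 + 0 + 0 + 48 = 52.
This bounds M(r) := max_{|z|=r} |p(z)| from above; equality holds iff all terms c_k z^k can be made to align in phase at a single z on |z|=r.
Part (b). At z = 2 (real, on the circle |z| = r):
  p(2) = (4)·2^0 + (0)·2^1 + (0)·2^2 + (0)·2^3 + (3)·2^4 = 52.
  |p(2)| = 52.
Since all nonzero coefficients share the same sign, |p(2)| = 52 = M_tri(2); the triangle bound is attained at z = 2, so in fact M(r) = 52.

M_tri(2) = 52; |p(2)| = 52; equality at z=2: yes.


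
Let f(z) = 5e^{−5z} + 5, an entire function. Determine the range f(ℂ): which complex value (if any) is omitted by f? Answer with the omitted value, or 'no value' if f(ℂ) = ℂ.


Little Picard bounds the complement of f(ℂ) to at most one point.
e^{−5z} is never zero on ℂ, so 5·e^{−5z} takes every value in ℂ ∖ {0}. Adding 5 shifts the range to ℂ ∖ {5}. Thus f omits exactly the value 5.

Omitted value: 5.


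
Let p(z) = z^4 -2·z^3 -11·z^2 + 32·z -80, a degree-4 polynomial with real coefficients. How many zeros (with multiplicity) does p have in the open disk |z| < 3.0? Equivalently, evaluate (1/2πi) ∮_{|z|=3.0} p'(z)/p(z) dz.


The zeros of p are: (1 + 2i), (1 - 2i), 4, -4.
Their magnitudes are: 2.236, 2.236, 4, 4.
Zeros with |z| < R = 3.0: (1 + 2i), (1 - 2i).
Count = 2.
By the argument principle, (1/2πi) ∮_{|z|=R} p'(z)/p(z) dz equals exactly this count.

Number of zeros inside |z| < 3.0: 2.


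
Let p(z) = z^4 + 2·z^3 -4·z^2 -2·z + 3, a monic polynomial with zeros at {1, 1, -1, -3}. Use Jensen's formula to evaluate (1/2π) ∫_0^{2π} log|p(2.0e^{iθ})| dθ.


Zeros: -3, -1, 1, 1; r = 2.0.
Inside |z| < r: -1, 1, 1. Outside (|z| ≥ r): -3.
p(0) = 3, so log|p(0)| = log(3) = 1.0986.
Apply Jensen: I(r) = log|p(0)| + Σ_k log(r/|z_k|), summed over zeros inside |z| < r.
  log(r/|z_k|) for z_k = 1: log(2.0/1) = 0.6931
  log(r/|z_k|) for z_k = 1: log(2.0/1) = 0.6931
  log(r/|z_k|) for z_k = -1: log(2.0/1) = 0.6931
  Outside zeros (-3) contribute nothing to the Jensen sum.
Sum over inside zeros: 2.0794.
I(r) = log|p(0)| + (inside sum) = 1.0986 + 2.0794 = 3.1781.
Note: since some zeros are outside |z| ≤ r, the simplified n·log(r) form does NOT apply — only the inside zeros contribute.

I(r) ≈ 3.1781.


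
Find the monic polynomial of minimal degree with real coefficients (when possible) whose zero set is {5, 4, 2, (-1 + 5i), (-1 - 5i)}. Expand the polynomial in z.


The polynomial is p(z) = ∏_{α ∈ S} (z − α), where S = {5, 4, 2, (-1 + 5i), (-1 - 5i)}.
Expanding the product yields: p(z) = z^5 -9·z^4 + 42·z^3 -250·z^2 + 908·z -1040.
Note conjugate pairs combine to real quadratics: (z − (-1+5i))(z − (-1−5i)) = z² + 2z + 26.
The resulting polynomial has degree 5 and real coefficients as required.

p(z) = z^5 -9·z^4 + 42·z^3 -250·z^2 + 908·z -1040.


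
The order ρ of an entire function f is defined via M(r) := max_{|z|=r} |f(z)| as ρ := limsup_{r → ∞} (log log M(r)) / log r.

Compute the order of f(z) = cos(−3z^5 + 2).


Write cos(w) = (e^{iw} ± e^{−iw})/(2 or 2i), so |cos(w)| ≤ e^{|w|}. With w = −3z^5 + 2, |w| ≤ 3r^5 + 2 on |z|=r, giving M(r) ≤ e^{3r^5 + 2} and ρ ≤ 5. For the lower bound, choose z on |z|=r with -3z^5 purely imaginary of modulus 3r^5; then |cos(−3z^5 + 2)| grows like e^{3r^5}/2, so ρ ≥ 5. Hence ρ = 5.
Therefore ρ = 5.

Order ρ = 5.


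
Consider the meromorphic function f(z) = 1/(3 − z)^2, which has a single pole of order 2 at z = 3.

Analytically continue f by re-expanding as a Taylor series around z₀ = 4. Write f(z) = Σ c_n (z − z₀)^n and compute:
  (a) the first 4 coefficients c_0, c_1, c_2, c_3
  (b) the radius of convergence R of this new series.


Let w = z − z₀, so z = z₀ + w.
Then 3 − z = 3 − (z₀ + w) = (3 − z₀) − w = -1 − w.
f(z) = 1/(-1 − w)^2 = (1/(-1)^2) · (1 − w/(-1))^{−2}.
By the binomial series (1−u)^{−2} = Σ_{n≥0} C(n+1, 1) u^n for |u|<1, with u = w/(-1):
  c_n = C(n+1, 1) / (-1)^(n+2).
  c_0 = 1/(-1)^2 = 1.
  c_1 = 2/(-1)^3 = -2.
  c_2 = 3/(-1)^4 = 3.
  c_3 = 4/(-1)^5 = -4.
The series is valid for |w/d| < 1, i.e. |z − z₀| < |d|.
Radius of convergence: R = |3 − z₀| = |-1| = 1 (distance from z₀ to the singularity z = 3).

c_0 = 1, c_1 = -2, c_2 = 3, c_3 = -4; R = 1.


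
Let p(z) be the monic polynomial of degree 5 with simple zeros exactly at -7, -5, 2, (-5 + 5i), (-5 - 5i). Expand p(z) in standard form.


The polynomial is p(z) = ∏_{α ∈ S} (z − α), where S = {-7, -5, 2, (-5 + 5i), (-5 - 5i)}.
Expanding the product yields: p(z) = z^5 + 20·z^4 + 161·z^3 + 540·z^2 -150·z -3500.
Note conjugate pairs combine to real quadratics: (z − (-5+5i))(z − (-5−5i)) = z² + 10z + 50.
The resulting polynomial has degree 5 and real coefficients as required.

p(z) = z^5 + 20·z^4 + 161·z^3 + 540·z^2 -150·z -3500.


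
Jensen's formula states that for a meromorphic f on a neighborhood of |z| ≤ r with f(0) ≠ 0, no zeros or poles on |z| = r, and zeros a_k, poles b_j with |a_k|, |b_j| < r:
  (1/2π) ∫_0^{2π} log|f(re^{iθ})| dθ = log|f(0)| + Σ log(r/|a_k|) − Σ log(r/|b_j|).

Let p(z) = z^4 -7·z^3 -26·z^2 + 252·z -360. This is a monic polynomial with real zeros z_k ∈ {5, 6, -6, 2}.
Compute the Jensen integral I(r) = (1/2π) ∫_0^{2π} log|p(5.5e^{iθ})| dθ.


Zeros: -6, 2, 5, 6; r = 5.5.
Inside |z| < r: 2, 5. Outside (|z| ≥ r): -6, 6.
p(0) = -360, so log|p(0)| = log(360) = 5.8861.
Apply Jensen: I(r) = log|p(0)| + Σ_k log(r/|z_k|), summed over zeros inside |z| < r.
  log(r/|z_k|) for z_k = 5: log(5.5/5) = 0.0953
  log(r/|z_k|) for z_k = 2: log(5.5/2) = 1.0116
  Outside zeros (-6, 6) contribute nothing to the Jensen sum.
Sum over inside zeros: 1.1069.
I(r) = log|p(0)| + (inside sum) = 5.8861 + 1.1069 = 6.9930.
Note: since some zeros are outside |z| ≤ r, the simplified n·log(r) form does NOT apply — only the inside zeros contribute.

I(r) ≈ 6.9930.


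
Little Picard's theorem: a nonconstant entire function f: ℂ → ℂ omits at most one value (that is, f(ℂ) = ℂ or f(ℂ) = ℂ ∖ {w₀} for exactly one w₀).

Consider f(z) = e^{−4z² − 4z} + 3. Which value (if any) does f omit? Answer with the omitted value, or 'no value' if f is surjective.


Little Picard bounds the complement of f(ℂ) to at most one point.
The exponent g(z) = −4z² − 4z is a nonconstant polynomial, hence surjective onto ℂ. So e^{g(z)} takes every value in {e^w : w ∈ ℂ} = ℂ ∖ {0}. Adding 3 shifts the range to ℂ ∖ {3}. f omits exactly 3.

Omitted value: 3.


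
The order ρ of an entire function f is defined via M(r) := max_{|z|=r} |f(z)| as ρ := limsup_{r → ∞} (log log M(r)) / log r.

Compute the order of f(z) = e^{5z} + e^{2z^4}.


Each summand is entire of order 1 and 4 respectively (as in the single-exponential case). The order of a sum is at most the max of the orders, so ρ ≤ 4. For the lower bound: on |z|=r choose arg z so that 2z^4 is real positive; then |e^{2z^4}| = e^{2r^4} while |e^{5z}| ≤ e^{5r^1} = o(e^{2r^4}). So |f| ≥ e^{2r^4}(1 − o(1)) and ρ ≥ 4. Hence ρ = max(1, 4) = 4.
Therefore ρ = 4.

Order ρ = 4.


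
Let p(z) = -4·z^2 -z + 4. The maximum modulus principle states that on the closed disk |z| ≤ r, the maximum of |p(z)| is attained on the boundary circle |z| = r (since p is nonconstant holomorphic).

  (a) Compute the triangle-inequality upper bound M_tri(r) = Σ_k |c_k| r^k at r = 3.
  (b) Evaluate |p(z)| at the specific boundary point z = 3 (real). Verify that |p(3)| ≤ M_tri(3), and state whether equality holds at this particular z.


Coefficients: c_0 = 4, c_1 = -1, c_2 = -4. Radius r = 3.
Part (a). Triangle bound: M_tri(r) = Σ_k |c_k| r^k
  = |4|·3^0 + |-1|·3^1 + |-4|·3^2
  = 4 + 3 + 36 = 43.
This bounds M(r) := max_{|z|=r} |p(z)| from above; equality holds iff all terms c_k z^k can be made to align in phase at a single z on |z|=r.
Part (b). At z = 3 (real, on the circle |z| = r):
  p(3) = (4)·3^0 + (-1)·3^1 + (-4)·3^2 = -35.
  |p(3)| = 35.
Check: |p(3)| = 35 ≤ 43 = M_tri(3). ✓ Equality does not hold at z = 3 (the coefficients have mixed signs, so the terms do not all align in phase there).

M_tri(3) = 43; |p(3)| = 35; equality at z=3: no.


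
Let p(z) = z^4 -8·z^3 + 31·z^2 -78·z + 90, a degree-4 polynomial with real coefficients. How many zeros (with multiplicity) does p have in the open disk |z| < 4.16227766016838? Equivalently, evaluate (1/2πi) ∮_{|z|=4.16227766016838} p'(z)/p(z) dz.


The zeros of p are: 3, 3, (1 + 3i), (1 - 3i).
Their magnitudes are: 3, 3, 3.162, 3.162.
Zeros with |z| < R = 4.16227766016838: 3, 3, (1 + 3i), (1 - 3i).
Count = 4.
By the argument principle, (1/2πi) ∮_{|z|=R} p'(z)/p(z) dz equals exactly this count.

Number of zeros inside |z| < 4.16227766016838: 4.


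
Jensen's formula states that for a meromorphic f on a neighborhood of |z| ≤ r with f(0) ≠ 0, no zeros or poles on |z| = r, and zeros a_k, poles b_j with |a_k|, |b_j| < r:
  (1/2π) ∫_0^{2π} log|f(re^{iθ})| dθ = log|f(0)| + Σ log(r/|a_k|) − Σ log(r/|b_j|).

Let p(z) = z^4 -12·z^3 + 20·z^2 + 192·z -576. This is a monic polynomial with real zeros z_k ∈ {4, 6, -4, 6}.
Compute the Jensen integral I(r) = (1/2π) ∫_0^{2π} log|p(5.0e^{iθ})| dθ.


Zeros: -4, 4, 6, 6; r = 5.0.
Inside |z| < r: -4, 4. Outside (|z| ≥ r): 6, 6.
p(0) = -576, so log|p(0)| = log(576) = 6.3561.
Apply Jensen: I(r) = log|p(0)| + Σ_k log(r/|z_k|), summed over zeros inside |z| < r.
  log(r/|z_k|) for z_k = 4: log(5.0/4) = 0.2231
  log(r/|z_k|) for z_k = -4: log(5.0/4) = 0.2231
  Outside zeros (6, 6) contribute nothing to the Jensen sum.
Sum over inside zeros: 0.4463.
I(r) = log|p(0)| + (inside sum) = 6.3561 + 0.4463 = 6.8024.
Note: since some zeros are outside |z| ≤ r, the simplified n·log(r) form does NOT apply — only the inside zeros contribute.

I(r) ≈ 6.8024.


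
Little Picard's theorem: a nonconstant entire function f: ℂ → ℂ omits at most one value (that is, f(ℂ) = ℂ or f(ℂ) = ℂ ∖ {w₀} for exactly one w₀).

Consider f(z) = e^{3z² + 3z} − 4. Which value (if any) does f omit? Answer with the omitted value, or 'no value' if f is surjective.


Little Picard bounds the complement of f(ℂ) to at most one point.
The exponent g(z) = 3z² + 3z is a nonconstant polynomial, hence surjective onto ℂ. So e^{g(z)} takes every value in {e^w : w ∈ ℂ} = ℂ ∖ {0}. Adding -4 shifts the range to ℂ ∖ {-4}. f omits exactly -4.

Omitted value: -4.


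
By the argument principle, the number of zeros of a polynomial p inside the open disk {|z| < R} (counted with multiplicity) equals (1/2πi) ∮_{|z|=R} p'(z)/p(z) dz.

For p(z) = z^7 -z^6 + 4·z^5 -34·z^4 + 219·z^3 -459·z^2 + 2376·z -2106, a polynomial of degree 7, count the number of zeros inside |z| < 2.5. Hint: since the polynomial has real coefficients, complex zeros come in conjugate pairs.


The zeros of p are: (0 + 3i), (0 - 3i), 1, (-3 + 3i), (-3 - 3i), (3 + 2i), (3 - 2i).
Their magnitudes are: 3, 3, 1, 4.243, 4.243, 3.606, 3.606.
Zeros with |z| < R = 2.5: 1.
Count = 1.
By the argument principle, (1/2πi) ∮_{|z|=R} p'(z)/p(z) dz equals exactly this count.

Number of zeros inside |z| < 2.5: 1.


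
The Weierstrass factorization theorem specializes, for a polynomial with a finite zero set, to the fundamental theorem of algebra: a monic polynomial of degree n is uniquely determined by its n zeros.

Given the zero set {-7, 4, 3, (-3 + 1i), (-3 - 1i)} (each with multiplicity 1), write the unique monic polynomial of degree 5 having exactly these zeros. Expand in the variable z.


The polynomial is p(z) = ∏_{α ∈ S} (z − α), where S = {-7, 4, 3, (-3 + 1i), (-3 - 1i)}.
Expanding the product yields: p(z) = z^5 + 6·z^4 -27·z^3 -138·z^2 + 134·z + 840.
Note conjugate pairs combine to real quadratics: (z − (-3+1i))(z − (-3−1i)) = z² + 6z + 10.
The resulting polynomial has degree 5 and real coefficients as required.

p(z) = z^5 + 6·z^4 -27·z^3 -138·z^2 + 134·z + 840.


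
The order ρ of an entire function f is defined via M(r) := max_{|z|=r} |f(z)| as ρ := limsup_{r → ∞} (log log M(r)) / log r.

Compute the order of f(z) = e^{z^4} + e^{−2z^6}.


Each summand is entire of order 4 and 6 respectively (as in the single-exponential case). The order of a sum is at most the max of the orders, so ρ ≤ 6. For the lower bound: on |z|=r choose arg z so that -2z^6 is real positive; then |e^{-2z^6}| = e^{2r^6} while |e^{1z^4}| ≤ e^{1r^4} = o(e^{2r^6}). So |f| ≥ e^{2r^6}(1 − o(1)) and ρ ≥ 6. Hence ρ = max(4, 6) = 6.
Therefore ρ = 6.

Order ρ = 6.


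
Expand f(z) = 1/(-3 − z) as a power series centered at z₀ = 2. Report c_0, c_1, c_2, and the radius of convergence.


Let w = z − z₀, so z = z₀ + w.
Then -3 − z = -3 − (z₀ + w) = (-3 − z₀) − w = -5 − w.
f(z) = 1/(-5 − w) = (1/(-5)) · 1/(1 − w/(-5)) = Σ_{n≥0} w^n / (-5)^(n+1).
So c_n = 1/(-5)^(n+1):
  c_0 = 1/(-5)^1 = -1/5.
  c_1 = 1/(-5)^2 = 1/25.
  c_2 = 1/(-5)^3 = -1/125.
The series is valid for |w/d| < 1, i.e. |z − z₀| < |d|.
Radius of convergence: R = |-3 − z₀| = |-5| = 5 (distance from z₀ to the singularity z = -3).

c_0 = -1/5, c_1 = 1/25, c_2 = -1/125; R = 5.


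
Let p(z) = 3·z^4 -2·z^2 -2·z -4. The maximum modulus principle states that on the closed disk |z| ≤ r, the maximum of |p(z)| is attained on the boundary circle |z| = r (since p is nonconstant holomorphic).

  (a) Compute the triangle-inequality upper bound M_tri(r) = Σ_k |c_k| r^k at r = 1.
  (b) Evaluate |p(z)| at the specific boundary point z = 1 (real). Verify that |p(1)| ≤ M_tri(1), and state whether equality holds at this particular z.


Coefficients: c_0 = -4, c_1 = -2, c_2 = -2, c_3 = 0, c_4 = 3. Radius r = 1.
Part (a). Triangle bound: M_tri(r) = Σ_k |c_k| r^k
  = |-4|·1^0 + |-2|·1^1 + |-2|·1^2 + |0|·1^3 + |3|·1^4
  = 4 + 2 + 2 + 0 + 3 = 11.
This bounds M(r) := max_{|z|=r} |p(z)| from above; equality holds iff all terms c_k z^k can be made to align in phase at a single z on |z|=r.
Part (b). At z = 1 (real, on the circle |z| = r):
  p(1) = (-4)·1^0 + (-2)·1^1 + (-2)·1^2 + (0)·1^3 + (3)·1^4 = -5.
  |p(1)| = 5.
Check: |p(1)| = 5 ≤ 11 = M_tri(1). ✓ Equality does not hold at z = 1 (the coefficients have mixed signs, so the terms do not all align in phase there).

M_tri(1) = 11; |p(1)| = 5; equality at z=1: no.


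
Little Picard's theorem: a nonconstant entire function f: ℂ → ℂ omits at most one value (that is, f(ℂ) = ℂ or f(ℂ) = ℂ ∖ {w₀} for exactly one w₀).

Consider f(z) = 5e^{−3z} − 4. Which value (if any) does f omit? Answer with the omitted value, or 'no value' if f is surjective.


Little Picard bounds the complement of f(ℂ) to at most one point.
e^{−3z} is never zero on ℂ, so 5·e^{−3z} takes every value in ℂ ∖ {0}. Adding -4 shifts the range to ℂ ∖ {-4}. Thus f omits exactly the value -4.

Omitted value: -4.


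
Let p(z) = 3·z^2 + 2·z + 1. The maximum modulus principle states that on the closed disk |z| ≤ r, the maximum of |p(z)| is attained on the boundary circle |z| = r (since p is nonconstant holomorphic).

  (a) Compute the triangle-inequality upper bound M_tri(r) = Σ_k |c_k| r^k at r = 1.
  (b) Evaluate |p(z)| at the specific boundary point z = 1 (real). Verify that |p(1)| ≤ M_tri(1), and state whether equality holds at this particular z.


Coefficients: c_0 = 1, c_1 = 2, c_2 = 3. Radius r = 1.
Part (a). Triangle bound: M_tri(r) = Σ_k |c_k| r^k
  = |1|·1^0 + |2|·1^1 + |3|·1^2
  = 1 + 2 + 3 = 6.
This bounds M(r) := max_{|z|=r} |p(z)| from above; equality holds iff all terms c_k z^k can be made to align in phase at a single z on |z|=r.
Part (b). At z = 1 (real, on the circle |z| = r):
  p(1) = (1)·1^0 + (2)·1^1 + (3)·1^2 = 6.
  |p(1)| = 6.
Since all nonzero coefficients share the same sign, |p(1)| = 6 = M_tri(1); the triangle bound is attained at z = 1, so in fact M(r) = 6.

M_tri(1) = 6; |p(1)| = 6; equality at z=1: yes.


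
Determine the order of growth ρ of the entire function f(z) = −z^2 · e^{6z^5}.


M(r) = max_{|z|=r} |-1|·|z|^2·|e^{6z^5}| = 1·r^2 · e^{6r^5} (the factors attain their maxima compatibly on |z|=r). Then log M(r) = log 1 + 2·log r + 6r^5, dominated by the last term, so log log M(r) ~ 5·log r. The polynomial factor -1z^2 contributes only a log r term and does not affect the order. ρ = 5.
Therefore ρ = 5.

Order ρ = 5.


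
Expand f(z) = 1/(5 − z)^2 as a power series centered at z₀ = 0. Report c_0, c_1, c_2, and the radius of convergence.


Let w = z − z₀, so z = z₀ + w.
Then 5 − z = 5 − (z₀ + w) = (5 − z₀) − w = 5 − w.
f(z) = 1/(5 − w)^2 = (1/(5)^2) · (1 − w/(5))^{−2}.
By the binomial series (1−u)^{−2} = Σ_{n≥0} C(n+1, 1) u^n for |u|<1, with u = w/(5):
  c_n = C(n+1, 1) / (5)^(n+2).
  c_0 = 1/(5)^2 = 1/25.
  c_1 = 2/(5)^3 = 2/125.
  c_2 = 3/(5)^4 = 3/625.
The series is valid for |w/d| < 1, i.e. |z − z₀| < |d|.
Radius of convergence: R = |5 − z₀| = |5| = 5 (distance from z₀ to the singularity z = 5).

c_0 = 1/25, c_1 = 2/125, c_2 = 3/625; R = 5.


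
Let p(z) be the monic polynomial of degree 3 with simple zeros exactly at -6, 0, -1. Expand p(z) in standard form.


The polynomial is p(z) = ∏_{α ∈ S} (z − α), where S = {-6, 0, -1}.
Expanding the product yields: p(z) = z^3 + 7·z^2 + 6·z.
The resulting polynomial has degree 3 and real coefficients as required.

p(z) = z^3 + 7·z^2 + 6·z.


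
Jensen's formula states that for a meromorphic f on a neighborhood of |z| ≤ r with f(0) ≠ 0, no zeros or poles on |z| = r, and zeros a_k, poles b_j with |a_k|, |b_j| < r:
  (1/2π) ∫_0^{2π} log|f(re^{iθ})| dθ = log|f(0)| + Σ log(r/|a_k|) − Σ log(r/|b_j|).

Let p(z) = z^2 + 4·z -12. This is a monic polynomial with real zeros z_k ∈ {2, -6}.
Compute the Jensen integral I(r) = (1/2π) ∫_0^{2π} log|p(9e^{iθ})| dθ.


Zeros: -6, 2; r = 9.
Inside |z| < r: -6, 2. Outside (|z| ≥ r): ∅.
p(0) = -12, so log|p(0)| = log(12) = 2.4849.
Apply Jensen: I(r) = log|p(0)| + Σ_k log(r/|z_k|), summed over zeros inside |z| < r.
  log(r/|z_k|) for z_k = 2: log(9/2) = 1.5041
  log(r/|z_k|) for z_k = -6: log(9/6) = 0.4055
Sum over inside zeros: 1.9095.
I(r) = log|p(0)| + (inside sum) = 2.4849 + 1.9095 = 4.3944.
Closed form (all zeros inside, monic): I(r) = n·log(r) = 2·log(9) = 4.3944. ✓

I(r) ≈ 4.3944.


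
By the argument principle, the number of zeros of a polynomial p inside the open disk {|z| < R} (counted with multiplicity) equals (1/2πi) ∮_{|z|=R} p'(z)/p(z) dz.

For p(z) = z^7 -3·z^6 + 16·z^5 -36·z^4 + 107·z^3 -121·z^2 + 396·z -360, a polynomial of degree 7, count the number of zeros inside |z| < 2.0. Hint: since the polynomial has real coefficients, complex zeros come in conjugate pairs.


The zeros of p are: 1, (0 + 3i), (0 - 3i), (-1 + 2i), (-1 - 2i), (2 + 2i), (2 - 2i).
Their magnitudes are: 1, 3, 3, 2.236, 2.236, 2.828, 2.828.
Zeros with |z| < R = 2.0: 1.
Count = 1.
By the argument principle, (1/2πi) ∮_{|z|=R} p'(z)/p(z) dz equals exactly this count.

Number of zeros inside |z| < 2.0: 1.


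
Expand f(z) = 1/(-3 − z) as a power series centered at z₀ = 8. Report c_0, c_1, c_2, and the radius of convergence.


Let w = z − z₀, so z = z₀ + w.
Then -3 − z = -3 − (z₀ + w) = (-3 − z₀) − w = -11 − w.
f(z) = 1/(-11 − w) = (1/(-11)) · 1/(1 − w/(-11)) = Σ_{n≥0} w^n / (-11)^(n+1).
So c_n = 1/(-11)^(n+1):
  c_0 = 1/(-11)^1 = -1/11.
  c_1 = 1/(-11)^2 = 1/121.
  c_2 = 1/(-11)^3 = -1/1331.
The series is valid for |w/d| < 1, i.e. |z − z₀| < |d|.
Radius of convergence: R = |-3 − z₀| = |-11| = 11 (distance from z₀ to the singularity z = -3).

c_0 = -1/11, c_1 = 1/121, c_2 = -1/1331; R = 11.


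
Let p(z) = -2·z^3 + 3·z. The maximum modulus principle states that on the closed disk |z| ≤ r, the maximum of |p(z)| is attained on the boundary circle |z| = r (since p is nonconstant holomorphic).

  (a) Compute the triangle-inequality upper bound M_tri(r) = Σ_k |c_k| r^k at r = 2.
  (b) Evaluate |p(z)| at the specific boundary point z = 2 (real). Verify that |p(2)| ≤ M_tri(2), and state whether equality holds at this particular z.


Coefficients: c_0 = 0, c_1 = 3, c_2 = 0, c_3 = -2. Radius r = 2.
Part (a). Triangle bound: M_tri(r) = Σ_k |c_k| r^k
  = |0|·2^0 + |3|·2^1 + |0|·2^2 + |-2|·2^3
  = 0 + 6 + 0 + 16 = 22.
This bounds M(r) := max_{|z|=r} |p(z)| from above; equality holds iff all terms c_k z^k can be made to align in phase at a single z on |z|=r.
Part (b). At z = 2 (real, on the circle |z| = r):
  p(2) = (0)·2^0 + (3)·2^1 + (0)·2^2 + (-2)·2^3 = -10.
  |p(2)| = 10.
Check: |p(2)| = 10 ≤ 22 = M_tri(2). ✓ Equality does not hold at z = 2 (the coefficients have mixed signs, so the terms do not all align in phase there).

M_tri(2) = 22; |p(2)| = 10; equality at z=2: no.


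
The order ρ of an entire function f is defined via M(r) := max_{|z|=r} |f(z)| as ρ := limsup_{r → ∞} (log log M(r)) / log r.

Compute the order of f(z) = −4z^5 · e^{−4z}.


M(r) = max_{|z|=r} |-4|·|z|^5·|e^{−4z}| = 4·r^5 · e^{4r^1} (the factors attain their maxima compatibly on |z|=r). Then log M(r) = log 4 + 5·log r + 4r^1, dominated by the last term, so log log M(r) ~ 1·log r. The polynomial factor -4z^5 contributes only a log r term and does not affect the order. ρ = 1.
Therefore ρ = 1.

Order ρ = 1.


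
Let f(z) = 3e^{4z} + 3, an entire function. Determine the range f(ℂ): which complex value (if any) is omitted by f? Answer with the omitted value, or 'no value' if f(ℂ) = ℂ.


Little Picard bounds the complement of f(ℂ) to at most one point.
e^{4z} is never zero on ℂ, so 3·e^{4z} takes every value in ℂ ∖ {0}. Adding 3 shifts the range to ℂ ∖ {3}. Thus f omits exactly the value 3.

Omitted value: 3.


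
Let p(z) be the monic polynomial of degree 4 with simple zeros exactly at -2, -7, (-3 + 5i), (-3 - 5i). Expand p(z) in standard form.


The polynomial is p(z) = ∏_{α ∈ S} (z − α), where S = {-2, -7, (-3 + 5i), (-3 - 5i)}.
Expanding the product yields: p(z) = z^4 + 15·z^3 + 102·z^2 + 390·z + 476.
Note conjugate pairs combine to real quadratics: (z − (-3+5i))(z − (-3−5i)) = z² + 6z + 34.
The resulting polynomial has degree 4 and real coefficients as required.

p(z) = z^4 + 15·z^3 + 102·z^2 + 390·z + 476.


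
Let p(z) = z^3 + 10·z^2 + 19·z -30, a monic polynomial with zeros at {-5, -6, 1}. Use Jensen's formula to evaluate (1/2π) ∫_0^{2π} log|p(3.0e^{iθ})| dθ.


Zeros: -6, -5, 1; r = 3.0.
Inside |z| < r: 1. Outside (|z| ≥ r): -6, -5.
p(0) = -30, so log|p(0)| = log(30) = 3.4012.
Apply Jensen: I(r) = log|p(0)| + Σ_k log(r/|z_k|), summed over zeros inside |z| < r.
  log(r/|z_k|) for z_k = 1: log(3.0/1) = 1.0986
  Outside zeros (-6, -5) contribute nothing to the Jensen sum.
Sum over inside zeros: 1.0986.
I(r) = log|p(0)| + (inside sum) = 3.4012 + 1.0986 = 4.4998.
Note: since some zeros are outside |z| ≤ r, the simplified n·log(r) form does NOT apply — only the inside zeros contribute.

I(r) ≈ 4.4998.


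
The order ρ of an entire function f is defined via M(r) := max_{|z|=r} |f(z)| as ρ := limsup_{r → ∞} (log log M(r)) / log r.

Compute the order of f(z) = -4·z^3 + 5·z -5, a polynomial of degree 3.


|f(z)| ≤ Σ|c_k|·r^k = O(r^3) as r → ∞. Polynomial growth is O(e^{r^ε}) for every ε > 0 (since r^3/e^{r^ε} → 0), so ρ ≤ ε for all ε > 0, i.e. ρ = 0. Every nonconstant polynomial has order 0.
Therefore ρ = 0.

Order ρ = 0.


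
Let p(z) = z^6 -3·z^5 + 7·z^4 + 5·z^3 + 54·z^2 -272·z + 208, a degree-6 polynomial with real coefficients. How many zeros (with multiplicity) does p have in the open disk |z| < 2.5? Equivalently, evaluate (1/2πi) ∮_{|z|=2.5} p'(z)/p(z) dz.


The zeros of p are: (-2 + 2i), (-2 - 2i), 2, (2 + 3i), (2 - 3i), 1.
Their magnitudes are: 2.828, 2.828, 2, 3.606, 3.606, 1.
Zeros with |z| < R = 2.5: 2, 1.
Count = 2.
By the argument principle, (1/2πi) ∮_{|z|=R} p'(z)/p(z) dz equals exactly this count.

Number of zeros inside |z| < 2.5: 2.


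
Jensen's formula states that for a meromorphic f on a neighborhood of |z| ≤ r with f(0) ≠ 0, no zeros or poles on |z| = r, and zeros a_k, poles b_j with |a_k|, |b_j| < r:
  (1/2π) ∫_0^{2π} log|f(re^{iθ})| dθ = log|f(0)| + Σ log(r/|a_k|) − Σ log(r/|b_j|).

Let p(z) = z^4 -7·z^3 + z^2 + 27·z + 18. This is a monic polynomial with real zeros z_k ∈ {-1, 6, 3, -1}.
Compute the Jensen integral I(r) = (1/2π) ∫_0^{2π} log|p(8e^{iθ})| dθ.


Zeros: -1, -1, 3, 6; r = 8.
Inside |z| < r: -1, -1, 3, 6. Outside (|z| ≥ r): ∅.
p(0) = 18, so log|p(0)| = log(18) = 2.8904.
Apply Jensen: I(r) = log|p(0)| + Σ_k log(r/|z_k|), summed over zeros inside |z| < r.
  log(r/|z_k|) for z_k = -1: log(8/1) = 2.0794
  log(r/|z_k|) for z_k = 6: log(8/6) = 0.2877
  log(r/|z_k|) for z_k = 3: log(8/3) = 0.9808
  log(r/|z_k|) for z_k = -1: log(8/1) = 2.0794
Sum over inside zeros: 5.4274.
I(r) = log|p(0)| + (inside sum) = 2.8904 + 5.4274 = 8.3178.
Closed form (all zeros inside, monic): I(r) = n·log(r) = 4·log(8) = 8.3178. ✓

I(r) ≈ 8.3178.


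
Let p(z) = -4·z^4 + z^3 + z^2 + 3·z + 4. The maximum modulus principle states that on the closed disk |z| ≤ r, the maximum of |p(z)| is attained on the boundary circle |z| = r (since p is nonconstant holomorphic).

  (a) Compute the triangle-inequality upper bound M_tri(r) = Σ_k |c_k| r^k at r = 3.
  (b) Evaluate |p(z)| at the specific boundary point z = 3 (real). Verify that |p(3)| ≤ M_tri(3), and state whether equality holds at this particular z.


Coefficients: c_0 = 4, c_1 = 3, c_2 = 1, c_3 = 1, c_4 = -4. Radius r = 3.
Part (a). Triangle bound: M_tri(r) = Σ_k |c_k| r^k
  = |4|·3^0 + |3|·3^1 + |1|·3^2 + |1|·3^3 + |-4|·3^4
  = 4 + 9 + 9 + 27 + 324 = 373.
This bounds M(r) := max_{|z|=r} |p(z)| from above; equality holds iff all terms c_k z^k can be made to align in phase at a single z on |z|=r.
Part (b). At z = 3 (real, on the circle |z| = r):
  p(3) = (4)·3^0 + (3)·3^1 + (1)·3^2 + (1)·3^3 + (-4)·3^4 = -275.
  |p(3)| = 275.
Check: |p(3)| = 275 ≤ 373 = M_tri(3). ✓ Equality does not hold at z = 3 (the coefficients have mixed signs, so the terms do not all align in phase there).

M_tri(3) = 373; |p(3)| = 275; equality at z=3: no.


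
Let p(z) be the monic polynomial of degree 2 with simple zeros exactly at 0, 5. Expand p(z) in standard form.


The polynomial is p(z) = ∏_{α ∈ S} (z − α), where S = {0, 5}.
Expanding the product yields: p(z) = z^2 -5·z.
The resulting polynomial has degree 2 and real coefficients as required.

p(z) = z^2 -5·z.


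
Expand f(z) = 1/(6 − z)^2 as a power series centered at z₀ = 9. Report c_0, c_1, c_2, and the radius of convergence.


Let w = z − z₀, so z = z₀ + w.
Then 6 − z = 6 − (z₀ + w) = (6 − z₀) − w = -3 − w.
f(z) = 1/(-3 − w)^2 = (1/(-3)^2) · (1 − w/(-3))^{−2}.
By the binomial series (1−u)^{−2} = Σ_{n≥0} C(n+1, 1) u^n for |u|<1, with u = w/(-3):
  c_n = C(n+1, 1) / (-3)^(n+2).
  c_0 = 1/(-3)^2 = 1/9.
  c_1 = 2/(-3)^3 = -2/27.
  c_2 = 3/(-3)^4 = 1/27.
The series is valid for |w/d| < 1, i.e. |z − z₀| < |d|.
Radius of convergence: R = |6 − z₀| = |-3| = 3 (distance from z₀ to the singularity z = 6).

c_0 = 1/9, c_1 = -2/27, c_2 = 1/27; R = 3.


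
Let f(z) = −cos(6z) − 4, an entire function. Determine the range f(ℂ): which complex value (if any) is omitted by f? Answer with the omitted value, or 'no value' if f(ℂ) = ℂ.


Little Picard bounds the complement of f(ℂ) to at most one point.
cos is entire and surjective onto ℂ: for every w ∈ ℂ, cos(ζ) = w has a solution ζ ∈ ℂ (e.g., via the complex inverse arccos). With ζ = 6z this gives z = ζ/(6). Then -1·cos(6z) takes every value in -1·ℂ = ℂ, and adding -4 is a bijection of ℂ. So f is surjective and omits no value. (Note: only on the real line is cos bounded by [−1, 1].)

Omitted value: no value.


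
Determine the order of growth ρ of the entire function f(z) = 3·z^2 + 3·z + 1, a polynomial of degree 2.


|f(z)| ≤ Σ|c_k|·r^k = O(r^2) as r → ∞. Polynomial growth is O(e^{r^ε}) for every ε > 0 (since r^2/e^{r^ε} → 0), so ρ ≤ ε for all ε > 0, i.e. ρ = 0. Every nonconstant polynomial has order 0.
Therefore ρ = 0.

Order ρ = 0.


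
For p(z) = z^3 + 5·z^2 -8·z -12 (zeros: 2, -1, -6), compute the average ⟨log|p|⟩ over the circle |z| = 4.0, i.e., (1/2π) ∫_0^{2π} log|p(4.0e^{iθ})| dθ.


Zeros: -6, -1, 2; r = 4.0.
Inside |z| < r: -1, 2. Outside (|z| ≥ r): -6.
p(0) = -12, so log|p(0)| = log(12) = 2.4849.
Apply Jensen: I(r) = log|p(0)| + Σ_k log(r/|z_k|), summed over zeros inside |z| < r.
  log(r/|z_k|) for z_k = 2: log(4.0/2) = 0.6931
  log(r/|z_k|) for z_k = -1: log(4.0/1) = 1.3863
  Outside zeros (-6) contribute nothing to the Jensen sum.
Sum over inside zeros: 2.0794.
I(r) = log|p(0)| + (inside sum) = 2.4849 + 2.0794 = 4.5643.
Note: since some zeros are outside |z| ≤ r, the simplified n·log(r) form does NOT apply — only the inside zeros contribute.

I(r) ≈ 4.5643.


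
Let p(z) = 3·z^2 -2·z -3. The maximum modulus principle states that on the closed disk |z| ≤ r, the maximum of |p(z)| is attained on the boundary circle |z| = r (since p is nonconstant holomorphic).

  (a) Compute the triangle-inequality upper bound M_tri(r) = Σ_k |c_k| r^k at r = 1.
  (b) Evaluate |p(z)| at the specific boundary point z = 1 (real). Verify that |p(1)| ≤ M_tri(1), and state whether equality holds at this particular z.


Coefficients: c_0 = -3, c_1 = -2, c_2 = 3. Radius r = 1.
Part (a). Triangle bound: M_tri(r) = Σ_k |c_k| r^k
  = |-3|·1^0 + |-2|·1^1 + |3|·1^2
  = 3 + 2 + 3 = 8.
This bounds M(r) := max_{|z|=r} |p(z)| from above; equality holds iff all terms c_k z^k can be made to align in phase at a single z on |z|=r.
Part (b). At z = 1 (real, on the circle |z| = r):
  p(1) = (-3)·1^0 + (-2)·1^1 + (3)·1^2 = -2.
  |p(1)| = 2.
Check: |p(1)| = 2 ≤ 8 = M_tri(1). ✓ Equality does not hold at z = 1 (the coefficients have mixed signs, so the terms do not all align in phase there).

M_tri(1) = 8; |p(1)| = 2; equality at z=1: no.


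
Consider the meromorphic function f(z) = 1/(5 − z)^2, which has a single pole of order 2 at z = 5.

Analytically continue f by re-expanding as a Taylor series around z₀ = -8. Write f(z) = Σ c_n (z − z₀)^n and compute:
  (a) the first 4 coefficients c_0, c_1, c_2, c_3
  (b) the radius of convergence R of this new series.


Let w = z − z₀, so z = z₀ + w.
Then 5 − z = 5 − (z₀ + w) = (5 − z₀) − w = 13 − w.
f(z) = 1/(13 − w)^2 = (1/(13)^2) · (1 − w/(13))^{−2}.
By the binomial series (1−u)^{−2} = Σ_{n≥0} C(n+1, 1) u^n for |u|<1, with u = w/(13):
  c_n = C(n+1, 1) / (13)^(n+2).
  c_0 = 1/(13)^2 = 1/169.
  c_1 = 2/(13)^3 = 2/2197.
  c_2 = 3/(13)^4 = 3/28561.
  c_3 = 4/(13)^5 = 4/371293.
The series is valid for |w/d| < 1, i.e. |z − z₀| < |d|.
Radius of convergence: R = |5 − z₀| = |13| = 13 (distance from z₀ to the singularity z = 5).

c_0 = 1/169, c_1 = 2/2197, c_2 = 3/28561, c_3 = 4/371293; R = 13.


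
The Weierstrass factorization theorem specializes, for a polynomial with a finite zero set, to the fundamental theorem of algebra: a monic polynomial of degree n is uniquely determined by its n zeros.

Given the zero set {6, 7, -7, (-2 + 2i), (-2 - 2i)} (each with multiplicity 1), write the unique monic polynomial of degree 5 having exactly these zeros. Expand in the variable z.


The polynomial is p(z) = ∏_{α ∈ S} (z − α), where S = {6, 7, -7, (-2 + 2i), (-2 - 2i)}.
Expanding the product yields: p(z) = z^5 -2·z^4 -65·z^3 + 50·z^2 + 784·z + 2352.
Note conjugate pairs combine to real quadratics: (z − (-2+2i))(z − (-2−2i)) = z² + 4z + 8.
The resulting polynomial has degree 5 and real coefficients as required.

p(z) = z^5 -2·z^4 -65·z^3 + 50·z^2 + 784·z + 2352.


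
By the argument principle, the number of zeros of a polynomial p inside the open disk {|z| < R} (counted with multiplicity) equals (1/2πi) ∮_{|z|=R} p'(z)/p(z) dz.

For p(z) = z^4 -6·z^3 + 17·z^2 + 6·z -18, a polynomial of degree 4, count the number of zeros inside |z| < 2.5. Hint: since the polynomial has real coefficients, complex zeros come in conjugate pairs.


The zeros of p are: 1, -1, (3 + 3i), (3 - 3i).
Their magnitudes are: 1, 1, 4.243, 4.243.
Zeros with |z| < R = 2.5: 1, -1.
Count = 2.
By the argument principle, (1/2πi) ∮_{|z|=R} p'(z)/p(z) dz equals exactly this count.

Number of zeros inside |z| < 2.5: 2.
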